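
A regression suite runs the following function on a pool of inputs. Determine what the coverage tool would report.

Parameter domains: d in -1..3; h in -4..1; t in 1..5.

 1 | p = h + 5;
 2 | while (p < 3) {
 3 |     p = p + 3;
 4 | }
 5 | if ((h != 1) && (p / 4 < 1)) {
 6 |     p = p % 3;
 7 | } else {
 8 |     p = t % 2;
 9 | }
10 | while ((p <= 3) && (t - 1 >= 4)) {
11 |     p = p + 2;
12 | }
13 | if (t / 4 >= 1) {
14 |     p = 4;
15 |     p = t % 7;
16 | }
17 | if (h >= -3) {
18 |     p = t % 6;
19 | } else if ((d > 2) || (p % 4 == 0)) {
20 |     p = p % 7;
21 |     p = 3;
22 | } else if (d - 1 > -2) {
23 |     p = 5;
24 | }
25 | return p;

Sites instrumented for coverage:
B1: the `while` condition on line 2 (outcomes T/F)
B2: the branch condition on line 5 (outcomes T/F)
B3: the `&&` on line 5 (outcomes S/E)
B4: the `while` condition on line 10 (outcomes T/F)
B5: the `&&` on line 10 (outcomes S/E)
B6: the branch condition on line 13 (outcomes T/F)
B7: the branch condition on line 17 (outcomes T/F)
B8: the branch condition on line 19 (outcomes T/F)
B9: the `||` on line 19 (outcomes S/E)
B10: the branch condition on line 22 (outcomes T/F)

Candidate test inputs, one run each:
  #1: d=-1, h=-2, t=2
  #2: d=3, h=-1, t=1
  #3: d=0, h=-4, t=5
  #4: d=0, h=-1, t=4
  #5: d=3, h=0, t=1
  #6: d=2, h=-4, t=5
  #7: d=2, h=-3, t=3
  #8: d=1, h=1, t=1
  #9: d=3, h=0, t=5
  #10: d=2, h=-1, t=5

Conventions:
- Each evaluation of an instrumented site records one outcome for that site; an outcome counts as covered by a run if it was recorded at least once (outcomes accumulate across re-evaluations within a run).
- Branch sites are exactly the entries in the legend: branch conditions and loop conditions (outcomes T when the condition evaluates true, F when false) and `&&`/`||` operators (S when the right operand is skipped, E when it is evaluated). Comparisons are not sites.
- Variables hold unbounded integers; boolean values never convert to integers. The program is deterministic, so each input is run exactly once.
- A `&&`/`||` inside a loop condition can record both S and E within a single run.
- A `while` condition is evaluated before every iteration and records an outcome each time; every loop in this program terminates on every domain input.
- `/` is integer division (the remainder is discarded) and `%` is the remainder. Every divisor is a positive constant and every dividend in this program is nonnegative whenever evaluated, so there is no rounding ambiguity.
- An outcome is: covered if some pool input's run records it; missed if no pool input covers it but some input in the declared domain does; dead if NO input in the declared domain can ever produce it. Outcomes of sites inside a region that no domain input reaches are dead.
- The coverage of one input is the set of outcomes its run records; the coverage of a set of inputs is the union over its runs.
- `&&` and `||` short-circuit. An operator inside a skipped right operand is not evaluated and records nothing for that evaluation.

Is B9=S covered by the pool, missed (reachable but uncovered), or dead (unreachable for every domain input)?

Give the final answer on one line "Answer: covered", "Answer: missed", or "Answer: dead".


no pool input records B9=S
but domain input (d=3, h=-4, t=1) does record it -> reachable, so missed
Answer: missed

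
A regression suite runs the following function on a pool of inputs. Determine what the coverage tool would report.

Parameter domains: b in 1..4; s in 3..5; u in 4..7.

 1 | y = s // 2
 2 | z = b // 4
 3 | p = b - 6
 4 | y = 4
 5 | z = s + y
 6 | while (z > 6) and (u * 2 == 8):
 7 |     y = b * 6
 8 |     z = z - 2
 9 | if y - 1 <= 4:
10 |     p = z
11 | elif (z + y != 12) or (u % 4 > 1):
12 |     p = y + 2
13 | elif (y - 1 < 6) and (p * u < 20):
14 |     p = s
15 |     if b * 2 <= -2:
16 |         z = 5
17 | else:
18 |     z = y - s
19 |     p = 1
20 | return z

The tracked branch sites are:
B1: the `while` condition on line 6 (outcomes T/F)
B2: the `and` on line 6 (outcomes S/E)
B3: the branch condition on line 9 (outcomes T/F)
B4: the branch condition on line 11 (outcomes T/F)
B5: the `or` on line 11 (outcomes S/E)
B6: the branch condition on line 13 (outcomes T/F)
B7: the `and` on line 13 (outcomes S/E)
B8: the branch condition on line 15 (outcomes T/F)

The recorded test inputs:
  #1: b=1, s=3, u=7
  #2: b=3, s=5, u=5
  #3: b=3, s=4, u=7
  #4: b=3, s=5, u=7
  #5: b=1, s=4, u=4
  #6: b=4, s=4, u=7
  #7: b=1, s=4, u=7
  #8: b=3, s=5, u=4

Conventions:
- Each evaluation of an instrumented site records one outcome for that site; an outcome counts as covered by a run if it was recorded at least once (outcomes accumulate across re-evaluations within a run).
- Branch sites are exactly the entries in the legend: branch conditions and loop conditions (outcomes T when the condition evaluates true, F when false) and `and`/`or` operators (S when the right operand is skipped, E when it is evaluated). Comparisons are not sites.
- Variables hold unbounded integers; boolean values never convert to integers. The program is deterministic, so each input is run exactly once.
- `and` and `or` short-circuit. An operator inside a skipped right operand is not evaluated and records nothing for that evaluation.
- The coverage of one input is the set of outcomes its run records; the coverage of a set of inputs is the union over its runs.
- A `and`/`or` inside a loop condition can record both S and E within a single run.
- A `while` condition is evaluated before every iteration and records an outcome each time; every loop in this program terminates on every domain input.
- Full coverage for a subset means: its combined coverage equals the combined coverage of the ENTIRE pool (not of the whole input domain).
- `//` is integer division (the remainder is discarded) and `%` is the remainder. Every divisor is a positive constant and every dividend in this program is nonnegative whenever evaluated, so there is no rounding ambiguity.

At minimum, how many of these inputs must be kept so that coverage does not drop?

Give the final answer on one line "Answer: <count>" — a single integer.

test 1 (b=1, s=3, u=7) fires B2->E, B1->F, B3->T; hits B1=F, B2=E, B3=T
test 2 (b=3, s=5, u=5) fires B2->E, B1->F, B3->T; hits B1=F, B2=E, B3=T
test 3 (b=3, s=4, u=7) fires B2->E, B1->F, B3->T; hits B1=F, B2=E, B3=T
test 4 (b=3, s=5, u=7) fires B2->E, B1->F, B3->T; hits B1=F, B2=E, B3=T
test 5 (b=1, s=4, u=4) fires B2->E, B1->T, B2->S, B1->F, B3->F, B5->E, B4->F, B7->E, B6->T, B8->F; hits B1=T, B1=F, B2=S, B2=E, B3=F, B4=F, B5=E, B6=T, B7=E, B8=F
test 6 (b=4, s=4, u=7) fires B2->E, B1->F, B3->T; hits B1=F, B2=E, B3=T
test 7 (b=1, s=4, u=7) fires B2->E, B1->F, B3->T; hits B1=F, B2=E, B3=T
test 8 (b=3, s=5, u=4) fires B2->E, B1->T, B2->E, B1->T, B2->S, B1->F, B3->F, B5->S, B4->T; hits B1=T, B1=F, B2=S, B2=E, B3=F, B4=T, B5=S
union over all inputs: B1=T, B1=F, B2=S, B2=E, B3=T, B3=F, B4=T, B4=F, B5=S, B5=E, B6=T, B7=E, B8=F (13 outcomes)
no size-1 subset reaches all 13 outcomes (best union: 10/13)
no size-2 subset reaches all 13 outcomes (best union: 12/13)
at size 3, {1, 5, 8} reaches all 13 outcomes; every lexicographically earlier size-3 subset fails

Answer: 3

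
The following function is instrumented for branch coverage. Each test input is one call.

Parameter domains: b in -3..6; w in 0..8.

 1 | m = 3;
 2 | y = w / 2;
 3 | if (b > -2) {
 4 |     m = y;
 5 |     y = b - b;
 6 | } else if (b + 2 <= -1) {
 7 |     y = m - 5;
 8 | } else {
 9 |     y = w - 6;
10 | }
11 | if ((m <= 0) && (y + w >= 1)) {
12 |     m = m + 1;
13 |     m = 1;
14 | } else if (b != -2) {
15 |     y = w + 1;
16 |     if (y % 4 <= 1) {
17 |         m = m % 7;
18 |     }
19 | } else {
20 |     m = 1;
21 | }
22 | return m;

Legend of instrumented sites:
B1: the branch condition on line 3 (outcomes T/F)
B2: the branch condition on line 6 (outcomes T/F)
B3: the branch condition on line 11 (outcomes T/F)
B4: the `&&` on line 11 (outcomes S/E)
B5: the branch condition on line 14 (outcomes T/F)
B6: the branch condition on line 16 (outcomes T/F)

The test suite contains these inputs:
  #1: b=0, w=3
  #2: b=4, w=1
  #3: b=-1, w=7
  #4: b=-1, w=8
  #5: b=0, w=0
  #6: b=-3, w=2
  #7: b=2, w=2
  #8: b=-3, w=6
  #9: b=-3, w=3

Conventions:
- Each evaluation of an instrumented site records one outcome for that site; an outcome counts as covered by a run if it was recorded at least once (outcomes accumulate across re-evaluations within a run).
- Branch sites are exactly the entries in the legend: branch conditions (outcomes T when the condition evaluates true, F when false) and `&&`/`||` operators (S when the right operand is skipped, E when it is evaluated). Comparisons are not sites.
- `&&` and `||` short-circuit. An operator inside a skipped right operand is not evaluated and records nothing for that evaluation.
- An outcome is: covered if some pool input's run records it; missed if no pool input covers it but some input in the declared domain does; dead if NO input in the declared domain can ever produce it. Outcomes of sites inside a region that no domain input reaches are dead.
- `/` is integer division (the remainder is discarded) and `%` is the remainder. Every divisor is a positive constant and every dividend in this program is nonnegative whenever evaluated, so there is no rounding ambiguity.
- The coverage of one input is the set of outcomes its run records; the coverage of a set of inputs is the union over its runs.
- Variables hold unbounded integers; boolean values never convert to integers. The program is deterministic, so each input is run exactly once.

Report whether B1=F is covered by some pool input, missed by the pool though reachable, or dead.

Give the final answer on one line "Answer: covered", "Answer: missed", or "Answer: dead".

B1=F is recorded by pool input(s) 6, 8, 9 -> covered

Answer: covered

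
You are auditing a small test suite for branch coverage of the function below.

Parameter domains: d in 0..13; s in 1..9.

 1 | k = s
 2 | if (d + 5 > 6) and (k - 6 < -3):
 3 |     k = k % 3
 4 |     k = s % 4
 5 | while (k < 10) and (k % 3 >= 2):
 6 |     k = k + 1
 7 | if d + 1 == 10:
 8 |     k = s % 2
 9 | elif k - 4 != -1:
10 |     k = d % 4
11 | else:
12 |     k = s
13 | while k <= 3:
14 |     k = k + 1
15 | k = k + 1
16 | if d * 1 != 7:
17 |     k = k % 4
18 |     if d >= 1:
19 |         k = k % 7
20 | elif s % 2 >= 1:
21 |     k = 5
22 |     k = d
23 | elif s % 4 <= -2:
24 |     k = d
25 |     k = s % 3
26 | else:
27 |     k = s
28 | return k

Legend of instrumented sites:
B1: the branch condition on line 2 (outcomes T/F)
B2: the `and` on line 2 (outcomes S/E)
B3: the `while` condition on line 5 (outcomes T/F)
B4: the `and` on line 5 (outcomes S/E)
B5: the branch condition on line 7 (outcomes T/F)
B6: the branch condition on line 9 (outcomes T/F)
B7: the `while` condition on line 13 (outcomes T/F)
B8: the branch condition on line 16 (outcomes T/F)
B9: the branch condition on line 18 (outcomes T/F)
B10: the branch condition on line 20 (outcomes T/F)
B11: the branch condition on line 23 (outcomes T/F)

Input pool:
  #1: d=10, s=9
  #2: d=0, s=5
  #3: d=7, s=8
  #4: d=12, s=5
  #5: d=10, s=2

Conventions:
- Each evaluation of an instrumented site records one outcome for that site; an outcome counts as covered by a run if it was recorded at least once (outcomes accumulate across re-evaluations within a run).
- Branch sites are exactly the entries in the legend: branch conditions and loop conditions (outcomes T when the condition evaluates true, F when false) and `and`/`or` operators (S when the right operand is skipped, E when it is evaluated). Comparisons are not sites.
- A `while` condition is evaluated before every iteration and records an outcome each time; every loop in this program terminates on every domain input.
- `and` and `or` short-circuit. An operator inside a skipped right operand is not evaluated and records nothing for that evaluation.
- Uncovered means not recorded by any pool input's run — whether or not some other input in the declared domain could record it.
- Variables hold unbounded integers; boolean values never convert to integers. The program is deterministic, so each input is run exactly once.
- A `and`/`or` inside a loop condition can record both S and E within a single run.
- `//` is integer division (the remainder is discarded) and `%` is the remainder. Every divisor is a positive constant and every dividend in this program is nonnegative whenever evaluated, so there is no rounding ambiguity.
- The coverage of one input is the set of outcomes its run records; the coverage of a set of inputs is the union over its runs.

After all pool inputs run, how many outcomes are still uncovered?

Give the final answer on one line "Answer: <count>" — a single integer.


#1 (d=10, s=9) -> B2->E, B1->F, B4->E, B3->F, B5->F, B6->T, B7->T, B7->T, B7->F, B8->T, B9->T; covered: B1=F, B2=E, B3=F, B4=E, B5=F, B6=T, B7=T, B7=F, B8=T, B9=T
#2 (d=0, s=5) -> B2->S, B1->F, B4->E, B3->T, B4->E, B3->F, B5->F, B6->T, B7->T, B7->T, B7->T, B7->T, B7->F, B8->T, ...; covered: B1=F, B2=S, B3=T, B3=F, B4=E, B5=F, B6=T, B7=T, B7=F, B8=T, B9=F
#3 (d=7, s=8) -> B2->E, B1->F, B4->E, B3->T, B4->E, B3->F, B5->F, B6->T, B7->T, B7->F, B8->F, B10->F, B11->F; covered: B1=F, B2=E, B3=T, B3=F, B4=E, B5=F, B6=T, B7=T, B7=F, B8=F, B10=F, B11=F
#4 (d=12, s=5) -> B2->E, B1->F, B4->E, B3->T, B4->E, B3->F, B5->F, B6->T, B7->T, B7->T, B7->T, B7->T, B7->F, B8->T, ...; covered: B1=F, B2=E, B3=T, B3=F, B4=E, B5=F, B6=T, B7=T, B7=F, B8=T, B9=T
#5 (d=10, s=2) -> B2->E, B1->T, B4->E, B3->T, B4->E, B3->F, B5->F, B6->F, B7->T, B7->T, B7->F, B8->T, B9->T; covered: B1=T, B2=E, B3=T, B3=F, B4=E, B5=F, B6=F, B7=T, B7=F, B8=T, B9=T
union over the pool: B1=T, B1=F, B2=S, B2=E, B3=T, B3=F, B4=E, B5=F, B6=T, B6=F, B7=T, B7=F, B8=T, B8=F, B9=T, B9=F, B10=F, B11=F
uncovered (4 of 22): B4=S, B5=T, B10=T, B11=T
Answer: 4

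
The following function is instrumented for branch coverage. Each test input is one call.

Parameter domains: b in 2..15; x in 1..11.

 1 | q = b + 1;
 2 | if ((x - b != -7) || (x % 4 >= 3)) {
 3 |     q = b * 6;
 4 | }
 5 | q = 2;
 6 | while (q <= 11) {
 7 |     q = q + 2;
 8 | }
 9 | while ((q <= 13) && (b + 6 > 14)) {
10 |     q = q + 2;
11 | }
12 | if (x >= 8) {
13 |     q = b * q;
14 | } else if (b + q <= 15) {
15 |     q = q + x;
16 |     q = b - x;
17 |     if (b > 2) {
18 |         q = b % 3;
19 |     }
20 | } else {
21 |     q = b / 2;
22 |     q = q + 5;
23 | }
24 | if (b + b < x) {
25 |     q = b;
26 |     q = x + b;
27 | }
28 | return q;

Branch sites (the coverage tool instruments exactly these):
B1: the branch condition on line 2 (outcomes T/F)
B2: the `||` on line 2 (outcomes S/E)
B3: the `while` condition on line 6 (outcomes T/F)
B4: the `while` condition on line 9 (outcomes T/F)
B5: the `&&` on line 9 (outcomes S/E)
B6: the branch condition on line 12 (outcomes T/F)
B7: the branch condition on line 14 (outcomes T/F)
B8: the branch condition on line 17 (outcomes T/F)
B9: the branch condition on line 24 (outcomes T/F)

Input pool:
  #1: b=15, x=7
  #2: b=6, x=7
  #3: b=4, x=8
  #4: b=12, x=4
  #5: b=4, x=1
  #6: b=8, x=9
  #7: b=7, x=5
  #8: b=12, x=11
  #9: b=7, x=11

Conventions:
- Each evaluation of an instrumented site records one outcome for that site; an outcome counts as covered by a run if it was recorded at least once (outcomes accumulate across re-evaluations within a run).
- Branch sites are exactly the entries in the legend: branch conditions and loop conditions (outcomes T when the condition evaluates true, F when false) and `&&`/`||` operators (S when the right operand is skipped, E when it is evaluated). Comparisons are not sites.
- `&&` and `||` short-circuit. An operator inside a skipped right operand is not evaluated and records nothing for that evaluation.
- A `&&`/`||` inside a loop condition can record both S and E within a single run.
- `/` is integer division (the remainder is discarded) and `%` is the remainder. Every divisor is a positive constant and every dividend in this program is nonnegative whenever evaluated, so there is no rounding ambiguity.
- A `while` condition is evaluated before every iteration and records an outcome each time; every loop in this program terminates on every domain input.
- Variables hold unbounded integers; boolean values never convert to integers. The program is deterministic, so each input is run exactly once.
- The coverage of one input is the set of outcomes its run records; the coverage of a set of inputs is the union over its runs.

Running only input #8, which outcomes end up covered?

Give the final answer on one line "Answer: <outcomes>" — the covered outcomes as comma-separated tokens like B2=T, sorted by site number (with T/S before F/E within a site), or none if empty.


Running input #8 (b=12, x=11), event by event:
  B2->S, B1->T, B3->T, B3->T, B3->T, B3->T, B3->T, B3->F, B5->E, B4->T
  B5->S, B4->F, B6->T, B9->F
deduplicating events, the covered set is: B1=T, B2=S, B3=T, B3=F, B4=T, B4=F, B5=S, B5=E, B6=T, B9=F
Answer: B1=T, B2=S, B3=T, B3=F, B4=T, B4=F, B5=S, B5=E, B6=T, B9=F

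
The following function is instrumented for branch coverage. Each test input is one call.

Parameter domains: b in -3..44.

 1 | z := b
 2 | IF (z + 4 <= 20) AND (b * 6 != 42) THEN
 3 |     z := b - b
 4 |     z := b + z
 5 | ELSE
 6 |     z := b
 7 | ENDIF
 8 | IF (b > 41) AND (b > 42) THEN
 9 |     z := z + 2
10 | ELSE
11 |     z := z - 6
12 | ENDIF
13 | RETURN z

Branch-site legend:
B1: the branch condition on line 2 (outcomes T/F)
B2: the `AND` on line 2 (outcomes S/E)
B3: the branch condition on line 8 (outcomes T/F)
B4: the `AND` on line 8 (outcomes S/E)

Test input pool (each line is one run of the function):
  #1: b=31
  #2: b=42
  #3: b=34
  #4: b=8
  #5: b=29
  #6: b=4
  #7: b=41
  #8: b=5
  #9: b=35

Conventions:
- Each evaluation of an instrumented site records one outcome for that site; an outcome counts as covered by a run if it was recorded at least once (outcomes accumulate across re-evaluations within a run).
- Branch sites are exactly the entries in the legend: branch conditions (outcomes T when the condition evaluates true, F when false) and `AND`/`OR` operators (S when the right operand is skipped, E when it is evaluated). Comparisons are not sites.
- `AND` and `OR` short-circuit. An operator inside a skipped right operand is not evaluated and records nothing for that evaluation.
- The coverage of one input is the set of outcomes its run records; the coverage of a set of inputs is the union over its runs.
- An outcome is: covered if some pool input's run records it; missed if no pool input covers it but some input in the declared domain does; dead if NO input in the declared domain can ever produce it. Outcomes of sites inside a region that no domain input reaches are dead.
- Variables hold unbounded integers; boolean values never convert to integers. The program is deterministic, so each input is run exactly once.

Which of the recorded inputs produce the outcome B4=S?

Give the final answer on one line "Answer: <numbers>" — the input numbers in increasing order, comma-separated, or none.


input #1 (b=31): produces B4=S
input #2 (b=42): does not produce B4=S
input #3 (b=34): produces B4=S
input #4 (b=8): produces B4=S
input #5 (b=29): produces B4=S
input #6 (b=4): produces B4=S
input #7 (b=41): produces B4=S
input #8 (b=5): produces B4=S
input #9 (b=35): produces B4=S
Answer: 1, 3, 4, 5, 6, 7, 8, 9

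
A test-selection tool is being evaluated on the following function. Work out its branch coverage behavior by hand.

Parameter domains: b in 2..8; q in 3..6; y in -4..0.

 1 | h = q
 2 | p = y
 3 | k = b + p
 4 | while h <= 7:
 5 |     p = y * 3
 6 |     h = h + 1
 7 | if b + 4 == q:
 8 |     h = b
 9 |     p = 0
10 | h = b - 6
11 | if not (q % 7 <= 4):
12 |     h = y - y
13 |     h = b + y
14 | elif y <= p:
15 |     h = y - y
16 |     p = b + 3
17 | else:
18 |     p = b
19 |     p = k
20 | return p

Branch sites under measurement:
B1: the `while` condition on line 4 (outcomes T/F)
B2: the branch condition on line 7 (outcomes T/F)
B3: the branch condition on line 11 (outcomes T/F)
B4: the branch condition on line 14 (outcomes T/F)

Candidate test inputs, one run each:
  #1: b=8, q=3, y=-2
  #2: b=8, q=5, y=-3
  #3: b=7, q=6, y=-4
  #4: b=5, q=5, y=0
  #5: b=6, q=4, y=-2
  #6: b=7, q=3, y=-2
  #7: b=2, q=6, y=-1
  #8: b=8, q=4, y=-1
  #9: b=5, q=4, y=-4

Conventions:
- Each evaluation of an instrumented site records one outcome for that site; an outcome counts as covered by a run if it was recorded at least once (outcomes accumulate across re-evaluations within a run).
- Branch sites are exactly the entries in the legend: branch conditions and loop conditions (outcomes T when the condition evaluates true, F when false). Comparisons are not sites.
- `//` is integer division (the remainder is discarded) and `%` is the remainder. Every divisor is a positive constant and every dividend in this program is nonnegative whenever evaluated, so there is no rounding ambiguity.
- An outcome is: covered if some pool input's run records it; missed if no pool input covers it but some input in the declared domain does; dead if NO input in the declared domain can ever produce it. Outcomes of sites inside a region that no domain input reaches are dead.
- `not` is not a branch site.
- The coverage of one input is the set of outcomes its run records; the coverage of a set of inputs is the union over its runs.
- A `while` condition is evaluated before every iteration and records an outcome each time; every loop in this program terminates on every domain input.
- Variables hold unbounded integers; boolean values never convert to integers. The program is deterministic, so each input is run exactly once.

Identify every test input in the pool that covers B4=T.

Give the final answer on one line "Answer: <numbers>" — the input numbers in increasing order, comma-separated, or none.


input #1 (b=8, q=3, y=-2): misses B4=T
input #2 (b=8, q=5, y=-3): misses B4=T
input #3 (b=7, q=6, y=-4): misses B4=T
input #4 (b=5, q=5, y=0): misses B4=T
input #5 (b=6, q=4, y=-2): misses B4=T
input #6 (b=7, q=3, y=-2): misses B4=T
input #7 (b=2, q=6, y=-1): misses B4=T
input #8 (b=8, q=4, y=-1): misses B4=T
input #9 (b=5, q=4, y=-4): misses B4=T
Answer: none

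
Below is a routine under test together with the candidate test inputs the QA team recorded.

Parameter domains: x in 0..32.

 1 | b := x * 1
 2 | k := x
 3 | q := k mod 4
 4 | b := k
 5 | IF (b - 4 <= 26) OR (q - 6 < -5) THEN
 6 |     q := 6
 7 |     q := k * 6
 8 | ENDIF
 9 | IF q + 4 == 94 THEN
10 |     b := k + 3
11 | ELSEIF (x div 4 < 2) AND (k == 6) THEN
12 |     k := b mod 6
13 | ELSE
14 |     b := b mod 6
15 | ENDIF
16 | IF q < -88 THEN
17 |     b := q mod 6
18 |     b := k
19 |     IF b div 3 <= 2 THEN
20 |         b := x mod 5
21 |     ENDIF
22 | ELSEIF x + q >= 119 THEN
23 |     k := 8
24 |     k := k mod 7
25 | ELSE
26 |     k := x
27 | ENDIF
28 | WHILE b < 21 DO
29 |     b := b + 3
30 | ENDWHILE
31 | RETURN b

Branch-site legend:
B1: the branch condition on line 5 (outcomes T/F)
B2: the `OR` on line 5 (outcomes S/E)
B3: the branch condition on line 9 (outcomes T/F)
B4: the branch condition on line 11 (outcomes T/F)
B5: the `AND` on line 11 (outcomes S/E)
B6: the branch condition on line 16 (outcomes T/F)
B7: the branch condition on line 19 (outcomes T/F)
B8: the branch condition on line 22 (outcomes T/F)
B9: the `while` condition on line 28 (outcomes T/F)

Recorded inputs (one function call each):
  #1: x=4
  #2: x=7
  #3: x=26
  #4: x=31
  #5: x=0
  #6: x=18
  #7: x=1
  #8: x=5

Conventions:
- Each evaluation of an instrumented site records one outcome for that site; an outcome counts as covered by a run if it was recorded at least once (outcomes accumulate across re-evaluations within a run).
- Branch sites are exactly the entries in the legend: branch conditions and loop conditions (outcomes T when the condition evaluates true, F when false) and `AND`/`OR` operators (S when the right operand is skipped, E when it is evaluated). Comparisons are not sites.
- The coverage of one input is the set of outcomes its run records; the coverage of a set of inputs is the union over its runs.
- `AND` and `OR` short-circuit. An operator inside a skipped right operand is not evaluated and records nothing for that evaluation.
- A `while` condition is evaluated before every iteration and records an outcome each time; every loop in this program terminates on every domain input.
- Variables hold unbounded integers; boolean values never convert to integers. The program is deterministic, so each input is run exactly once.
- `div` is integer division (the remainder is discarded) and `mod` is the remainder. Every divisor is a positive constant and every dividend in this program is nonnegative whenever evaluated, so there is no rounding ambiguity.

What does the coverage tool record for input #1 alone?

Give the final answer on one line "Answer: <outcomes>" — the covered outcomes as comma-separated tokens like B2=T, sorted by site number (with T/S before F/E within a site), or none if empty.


Event log for input #1 (x=4):
  B2->S, B1->T, B3->F, B5->E, B4->F, B6->F, B8->F, B9->T, B9->T, B9->T
  B9->T, B9->T, B9->T, B9->F
deduplicating events, the covered set is: B1=T, B2=S, B3=F, B4=F, B5=E, B6=F, B8=F, B9=T, B9=F
Answer: B1=T, B2=S, B3=F, B4=F, B5=E, B6=F, B8=F, B9=T, B9=F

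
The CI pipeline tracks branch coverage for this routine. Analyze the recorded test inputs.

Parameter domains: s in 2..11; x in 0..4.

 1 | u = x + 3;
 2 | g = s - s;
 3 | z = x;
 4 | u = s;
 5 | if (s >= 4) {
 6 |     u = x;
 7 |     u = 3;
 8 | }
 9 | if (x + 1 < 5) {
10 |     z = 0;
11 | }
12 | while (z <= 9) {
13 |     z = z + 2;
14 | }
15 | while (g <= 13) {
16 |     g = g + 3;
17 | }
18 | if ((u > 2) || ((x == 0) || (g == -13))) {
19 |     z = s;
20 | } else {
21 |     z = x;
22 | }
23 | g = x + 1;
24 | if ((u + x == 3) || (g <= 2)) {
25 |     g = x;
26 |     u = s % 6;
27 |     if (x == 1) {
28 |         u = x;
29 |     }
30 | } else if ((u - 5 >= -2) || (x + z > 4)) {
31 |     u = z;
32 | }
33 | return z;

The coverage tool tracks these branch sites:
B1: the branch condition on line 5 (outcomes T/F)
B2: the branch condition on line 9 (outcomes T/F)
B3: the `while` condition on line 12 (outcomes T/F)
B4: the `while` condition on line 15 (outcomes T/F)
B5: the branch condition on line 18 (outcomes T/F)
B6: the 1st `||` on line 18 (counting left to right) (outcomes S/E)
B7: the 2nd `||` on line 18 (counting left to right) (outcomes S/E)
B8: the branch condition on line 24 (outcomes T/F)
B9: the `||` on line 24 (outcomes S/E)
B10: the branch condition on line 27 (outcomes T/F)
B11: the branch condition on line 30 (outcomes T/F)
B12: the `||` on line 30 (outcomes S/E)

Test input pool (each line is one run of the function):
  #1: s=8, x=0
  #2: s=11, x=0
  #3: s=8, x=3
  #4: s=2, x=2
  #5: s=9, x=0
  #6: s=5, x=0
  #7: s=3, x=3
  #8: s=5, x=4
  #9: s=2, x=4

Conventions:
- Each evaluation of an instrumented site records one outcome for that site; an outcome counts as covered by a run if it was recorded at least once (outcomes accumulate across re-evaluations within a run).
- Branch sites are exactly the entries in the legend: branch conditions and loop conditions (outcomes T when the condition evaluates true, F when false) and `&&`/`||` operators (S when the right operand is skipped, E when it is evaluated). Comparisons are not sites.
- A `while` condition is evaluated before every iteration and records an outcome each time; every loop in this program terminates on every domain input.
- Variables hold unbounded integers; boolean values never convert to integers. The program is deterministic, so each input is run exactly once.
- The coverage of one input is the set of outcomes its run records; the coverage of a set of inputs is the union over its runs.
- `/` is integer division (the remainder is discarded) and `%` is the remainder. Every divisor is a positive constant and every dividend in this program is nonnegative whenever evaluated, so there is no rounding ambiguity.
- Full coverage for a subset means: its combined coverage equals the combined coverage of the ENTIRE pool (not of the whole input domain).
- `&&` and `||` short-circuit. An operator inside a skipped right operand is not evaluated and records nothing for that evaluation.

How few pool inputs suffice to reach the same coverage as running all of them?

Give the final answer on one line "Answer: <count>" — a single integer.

input #1, s=8, x=0: outcomes B1=T, B2=T, B3=T, B3=F, B4=T, B4=F, B5=T, B6=S, B8=T, B9=S, B10=F
input #2, s=11, x=0: outcomes B1=T, B2=T, B3=T, B3=F, B4=T, B4=F, B5=T, B6=S, B8=T, B9=S, B10=F
input #3, s=8, x=3: outcomes B1=T, B2=T, B3=T, B3=F, B4=T, B4=F, B5=T, B6=S, B8=F, B9=E, B11=T, B12=S
input #4, s=2, x=2: outcomes B1=F, B2=T, B3=T, B3=F, B4=T, B4=F, B5=F, B6=E, B7=E, B8=F, B9=E, B11=F, B12=E
input #5, s=9, x=0: outcomes B1=T, B2=T, B3=T, B3=F, B4=T, B4=F, B5=T, B6=S, B8=T, B9=S, B10=F
input #6, s=5, x=0: outcomes B1=T, B2=T, B3=T, B3=F, B4=T, B4=F, B5=T, B6=S, B8=T, B9=S, B10=F
input #7, s=3, x=3: outcomes B1=F, B2=T, B3=T, B3=F, B4=T, B4=F, B5=T, B6=S, B8=F, B9=E, B11=T, B12=S
input #8, s=5, x=4: outcomes B1=T, B2=F, B3=T, B3=F, B4=T, B4=F, B5=T, B6=S, B8=F, B9=E, B11=T, B12=S
input #9, s=2, x=4: outcomes B1=F, B2=F, B3=T, B3=F, B4=T, B4=F, B5=F, B6=E, B7=E, B8=F, B9=E, B11=T, B12=E
union over all inputs: B1=T, B1=F, B2=T, B2=F, B3=T, B3=F, B4=T, B4=F, B5=T, B5=F, B6=S, B6=E, B7=E, B8=T, B8=F, B9=S, B9=E, B10=F, B11=T, B11=F, B12=S, B12=E (22 outcomes)
no size-1 subset reaches all 22 outcomes (best union: 13/22)
no size-2 subset reaches all 22 outcomes (best union: 20/22)
size 3: inputs {1, 4, 8} cover all 22 outcomes, and no lexicographically smaller subset of this size does

Answer: 3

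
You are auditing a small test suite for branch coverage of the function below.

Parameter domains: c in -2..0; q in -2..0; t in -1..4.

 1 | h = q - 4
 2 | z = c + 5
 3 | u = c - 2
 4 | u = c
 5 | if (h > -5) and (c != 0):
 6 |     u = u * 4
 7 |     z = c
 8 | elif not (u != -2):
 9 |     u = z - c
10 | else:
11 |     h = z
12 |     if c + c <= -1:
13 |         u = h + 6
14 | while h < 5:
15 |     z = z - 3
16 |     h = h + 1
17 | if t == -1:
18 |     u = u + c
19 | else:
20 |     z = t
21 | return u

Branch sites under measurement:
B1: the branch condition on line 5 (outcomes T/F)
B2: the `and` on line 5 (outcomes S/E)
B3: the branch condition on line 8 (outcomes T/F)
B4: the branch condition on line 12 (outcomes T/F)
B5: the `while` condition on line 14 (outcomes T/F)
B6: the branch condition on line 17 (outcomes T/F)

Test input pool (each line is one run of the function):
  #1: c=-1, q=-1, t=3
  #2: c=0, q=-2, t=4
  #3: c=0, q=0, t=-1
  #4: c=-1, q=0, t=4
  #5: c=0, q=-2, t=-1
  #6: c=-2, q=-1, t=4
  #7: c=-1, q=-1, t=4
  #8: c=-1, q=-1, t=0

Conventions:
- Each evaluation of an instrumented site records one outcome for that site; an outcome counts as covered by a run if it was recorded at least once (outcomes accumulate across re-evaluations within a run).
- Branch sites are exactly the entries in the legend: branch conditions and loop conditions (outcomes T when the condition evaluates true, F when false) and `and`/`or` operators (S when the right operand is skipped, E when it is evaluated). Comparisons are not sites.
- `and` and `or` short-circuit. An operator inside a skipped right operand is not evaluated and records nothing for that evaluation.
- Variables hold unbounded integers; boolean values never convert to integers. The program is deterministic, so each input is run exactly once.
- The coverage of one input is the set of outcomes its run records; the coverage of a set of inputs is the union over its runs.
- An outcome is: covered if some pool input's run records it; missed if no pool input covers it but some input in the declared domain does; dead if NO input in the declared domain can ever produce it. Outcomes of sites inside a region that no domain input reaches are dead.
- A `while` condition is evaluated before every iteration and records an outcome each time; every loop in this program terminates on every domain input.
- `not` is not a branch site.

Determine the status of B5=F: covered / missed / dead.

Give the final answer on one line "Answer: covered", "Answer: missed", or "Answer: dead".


B5=F is recorded by pool input(s) 1, 2, 3, 4, 5, 6, 7, 8 -> covered
Answer: covered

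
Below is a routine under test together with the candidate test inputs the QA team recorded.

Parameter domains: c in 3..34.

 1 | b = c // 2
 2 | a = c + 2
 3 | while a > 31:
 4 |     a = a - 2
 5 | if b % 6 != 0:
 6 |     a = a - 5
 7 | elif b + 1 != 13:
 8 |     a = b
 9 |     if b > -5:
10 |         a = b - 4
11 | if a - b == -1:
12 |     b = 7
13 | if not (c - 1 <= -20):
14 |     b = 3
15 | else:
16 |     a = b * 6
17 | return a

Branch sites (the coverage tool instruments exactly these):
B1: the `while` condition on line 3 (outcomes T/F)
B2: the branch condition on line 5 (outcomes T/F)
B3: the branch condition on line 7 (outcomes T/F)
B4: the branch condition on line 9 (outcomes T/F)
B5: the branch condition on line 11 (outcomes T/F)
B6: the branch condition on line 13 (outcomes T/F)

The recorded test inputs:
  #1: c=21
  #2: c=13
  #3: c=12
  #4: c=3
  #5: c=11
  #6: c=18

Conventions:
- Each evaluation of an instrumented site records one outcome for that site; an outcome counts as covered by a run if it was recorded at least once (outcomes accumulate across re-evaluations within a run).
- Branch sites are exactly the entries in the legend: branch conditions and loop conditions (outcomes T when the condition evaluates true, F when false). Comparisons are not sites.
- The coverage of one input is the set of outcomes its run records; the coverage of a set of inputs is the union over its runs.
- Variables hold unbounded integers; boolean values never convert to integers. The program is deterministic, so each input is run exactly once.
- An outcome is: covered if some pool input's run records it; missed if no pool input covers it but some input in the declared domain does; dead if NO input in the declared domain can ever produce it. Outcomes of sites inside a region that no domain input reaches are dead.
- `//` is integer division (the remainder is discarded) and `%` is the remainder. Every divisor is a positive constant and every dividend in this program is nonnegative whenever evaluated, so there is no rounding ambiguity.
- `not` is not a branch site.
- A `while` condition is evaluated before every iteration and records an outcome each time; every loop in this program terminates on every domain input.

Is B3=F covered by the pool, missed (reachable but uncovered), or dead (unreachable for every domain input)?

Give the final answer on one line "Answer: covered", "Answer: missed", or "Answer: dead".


no pool input records B3=F
but domain input (c=24) does record it -> reachable, so missed
Answer: missed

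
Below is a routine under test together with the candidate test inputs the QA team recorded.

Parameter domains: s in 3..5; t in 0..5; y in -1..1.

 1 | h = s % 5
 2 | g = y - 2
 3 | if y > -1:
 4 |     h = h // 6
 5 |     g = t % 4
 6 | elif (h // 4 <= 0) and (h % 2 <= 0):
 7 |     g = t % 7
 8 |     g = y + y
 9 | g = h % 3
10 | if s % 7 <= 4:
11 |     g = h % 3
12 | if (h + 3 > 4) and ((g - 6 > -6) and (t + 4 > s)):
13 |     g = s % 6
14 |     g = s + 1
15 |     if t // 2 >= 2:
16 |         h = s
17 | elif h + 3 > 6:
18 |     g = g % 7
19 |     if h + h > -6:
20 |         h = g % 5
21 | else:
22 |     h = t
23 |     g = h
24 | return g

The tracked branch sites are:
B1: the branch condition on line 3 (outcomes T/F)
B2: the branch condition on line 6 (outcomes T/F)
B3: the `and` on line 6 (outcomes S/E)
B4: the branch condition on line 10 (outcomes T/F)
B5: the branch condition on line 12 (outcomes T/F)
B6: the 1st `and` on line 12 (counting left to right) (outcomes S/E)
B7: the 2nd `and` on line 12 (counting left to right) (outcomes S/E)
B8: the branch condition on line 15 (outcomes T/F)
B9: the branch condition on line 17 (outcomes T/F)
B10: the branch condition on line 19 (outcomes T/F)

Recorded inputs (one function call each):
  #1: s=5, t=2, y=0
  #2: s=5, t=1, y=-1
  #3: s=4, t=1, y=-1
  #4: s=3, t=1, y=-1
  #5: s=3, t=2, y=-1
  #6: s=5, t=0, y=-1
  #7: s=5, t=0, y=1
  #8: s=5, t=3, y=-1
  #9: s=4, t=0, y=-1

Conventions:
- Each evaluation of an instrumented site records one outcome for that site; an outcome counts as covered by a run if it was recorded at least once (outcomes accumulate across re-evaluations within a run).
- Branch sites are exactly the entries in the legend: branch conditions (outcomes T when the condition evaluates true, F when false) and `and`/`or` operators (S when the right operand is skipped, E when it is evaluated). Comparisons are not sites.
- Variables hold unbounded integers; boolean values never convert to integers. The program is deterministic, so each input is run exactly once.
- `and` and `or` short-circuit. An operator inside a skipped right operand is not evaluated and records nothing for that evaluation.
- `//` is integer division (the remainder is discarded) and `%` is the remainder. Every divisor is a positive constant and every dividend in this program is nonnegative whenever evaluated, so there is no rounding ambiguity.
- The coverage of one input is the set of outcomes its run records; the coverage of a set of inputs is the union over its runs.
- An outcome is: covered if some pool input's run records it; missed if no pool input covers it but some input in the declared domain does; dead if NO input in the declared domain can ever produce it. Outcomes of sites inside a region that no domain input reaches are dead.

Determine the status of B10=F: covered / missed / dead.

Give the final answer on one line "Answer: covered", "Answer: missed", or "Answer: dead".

no pool input records B10=F
checking all 54 inputs in the declared domain: B10=F is never recorded -> dead

Answer: dead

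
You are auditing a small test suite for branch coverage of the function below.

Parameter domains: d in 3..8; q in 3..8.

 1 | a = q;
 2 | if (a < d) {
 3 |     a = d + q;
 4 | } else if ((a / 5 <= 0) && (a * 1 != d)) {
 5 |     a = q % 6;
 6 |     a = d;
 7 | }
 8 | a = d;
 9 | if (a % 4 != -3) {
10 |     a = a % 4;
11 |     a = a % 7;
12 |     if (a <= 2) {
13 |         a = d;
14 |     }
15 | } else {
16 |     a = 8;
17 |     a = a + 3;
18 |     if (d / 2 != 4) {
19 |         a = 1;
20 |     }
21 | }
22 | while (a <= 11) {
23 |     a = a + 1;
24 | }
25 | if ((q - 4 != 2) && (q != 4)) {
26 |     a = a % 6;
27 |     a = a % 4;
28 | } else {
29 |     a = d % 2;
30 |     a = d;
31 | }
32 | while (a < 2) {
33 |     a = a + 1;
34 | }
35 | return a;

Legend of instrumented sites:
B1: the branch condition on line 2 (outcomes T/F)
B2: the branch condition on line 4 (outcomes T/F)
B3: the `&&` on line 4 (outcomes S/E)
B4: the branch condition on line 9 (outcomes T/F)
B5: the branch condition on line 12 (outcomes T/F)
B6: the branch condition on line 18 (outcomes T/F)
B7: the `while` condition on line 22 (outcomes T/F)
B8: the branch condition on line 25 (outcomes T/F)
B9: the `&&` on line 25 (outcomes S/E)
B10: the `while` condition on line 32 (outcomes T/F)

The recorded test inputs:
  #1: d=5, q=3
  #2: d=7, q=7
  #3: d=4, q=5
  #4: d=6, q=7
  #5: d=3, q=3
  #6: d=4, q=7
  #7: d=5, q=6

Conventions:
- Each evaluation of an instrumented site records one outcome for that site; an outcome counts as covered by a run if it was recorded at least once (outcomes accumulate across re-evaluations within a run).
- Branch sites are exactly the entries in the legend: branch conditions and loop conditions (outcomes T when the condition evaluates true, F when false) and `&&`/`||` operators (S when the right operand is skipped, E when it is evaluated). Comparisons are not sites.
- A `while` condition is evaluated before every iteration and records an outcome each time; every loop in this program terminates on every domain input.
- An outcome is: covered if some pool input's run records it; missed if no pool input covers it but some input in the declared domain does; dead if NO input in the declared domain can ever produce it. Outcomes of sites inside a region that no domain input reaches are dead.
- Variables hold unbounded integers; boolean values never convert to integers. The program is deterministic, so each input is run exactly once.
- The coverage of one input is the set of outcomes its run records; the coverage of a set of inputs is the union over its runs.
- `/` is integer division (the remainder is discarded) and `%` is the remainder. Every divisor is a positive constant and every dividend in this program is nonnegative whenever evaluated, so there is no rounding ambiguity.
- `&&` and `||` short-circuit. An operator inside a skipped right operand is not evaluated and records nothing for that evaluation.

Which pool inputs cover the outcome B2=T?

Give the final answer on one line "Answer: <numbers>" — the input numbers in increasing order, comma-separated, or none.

input #1 (d=5, q=3): misses B2=T
input #2 (d=7, q=7): misses B2=T
input #3 (d=4, q=5): misses B2=T
input #4 (d=6, q=7): misses B2=T
input #5 (d=3, q=3): misses B2=T
input #6 (d=4, q=7): misses B2=T
input #7 (d=5, q=6): misses B2=T

Answer: none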